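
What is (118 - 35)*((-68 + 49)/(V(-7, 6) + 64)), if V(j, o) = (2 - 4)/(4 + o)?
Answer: -7885/319 ≈ -24.718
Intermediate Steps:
V(j, o) = -2/(4 + o)
(118 - 35)*((-68 + 49)/(V(-7, 6) + 64)) = (118 - 35)*((-68 + 49)/(-2/(4 + 6) + 64)) = 83*(-19/(-2/10 + 64)) = 83*(-19/(-2*⅒ + 64)) = 83*(-19/(-⅕ + 64)) = 83*(-19/319/5) = 83*(-19*5/319) = 83*(-95/319) = -7885/319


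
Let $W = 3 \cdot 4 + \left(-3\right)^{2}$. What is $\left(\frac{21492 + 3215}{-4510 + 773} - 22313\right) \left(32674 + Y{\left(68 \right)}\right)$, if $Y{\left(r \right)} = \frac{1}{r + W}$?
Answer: $- \frac{242550507994956}{332593} \approx -7.2927 \cdot 10^{8}$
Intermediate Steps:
$W = 21$ ($W = 12 + 9 = 21$)
$Y{\left(r \right)} = \frac{1}{21 + r}$ ($Y{\left(r \right)} = \frac{1}{r + 21} = \frac{1}{21 + r}$)
$\left(\frac{21492 + 3215}{-4510 + 773} - 22313\right) \left(32674 + Y{\left(68 \right)}\right) = \left(\frac{21492 + 3215}{-4510 + 773} - 22313\right) \left(32674 + \frac{1}{21 + 68}\right) = \left(\frac{24707}{-3737} - 22313\right) \left(32674 + \frac{1}{89}\right) = \left(24707 \left(- \frac{1}{3737}\right) - 22313\right) \left(32674 + \frac{1}{89}\right) = \left(- \frac{24707}{3737} - 22313\right) \frac{2907987}{89} = \left(- \frac{83408388}{3737}\right) \frac{2907987}{89} = - \frac{242550507994956}{332593}$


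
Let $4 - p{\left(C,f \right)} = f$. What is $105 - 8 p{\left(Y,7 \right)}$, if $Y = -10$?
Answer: $129$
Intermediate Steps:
$p{\left(C,f \right)} = 4 - f$
$105 - 8 p{\left(Y,7 \right)} = 105 - 8 \left(4 - 7\right) = 105 - -24 = 105 + 24 = 129$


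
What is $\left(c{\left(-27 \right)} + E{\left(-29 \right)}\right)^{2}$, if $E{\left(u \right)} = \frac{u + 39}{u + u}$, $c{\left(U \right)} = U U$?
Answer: $\frac{446730496}{841} \approx 5.3119 \cdot 10^{5}$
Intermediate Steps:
$c{\left(U \right)} = U^{2}$
$E{\left(u \right)} = \frac{39 + u}{2 u}$
$\left(c{\left(-27 \right)} + E{\left(-29 \right)}\right)^{2} = \left(\left(-27\right)^{2} + \frac{39 - 29}{2 \left(-29\right)}\right)^{2} = \left(729 + \frac{1}{2} \left(- \frac{1}{29}\right) 10\right)^{2} = \left(729 - \frac{5}{29}\right)^{2} = \left(\frac{21136}{29}\right)^{2} = \frac{446730496}{841}$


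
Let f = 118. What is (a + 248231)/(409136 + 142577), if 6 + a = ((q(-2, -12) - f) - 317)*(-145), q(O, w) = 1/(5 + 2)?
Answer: 2178955/3861991 ≈ 0.56421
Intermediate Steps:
q(O, w) = ⅐ (q(O, w) = 1/7 = ⅐)
a = 441338/7 (a = -6 + ((⅐ - 1*118) - 317)*(-145) = -6 + ((⅐ - 118) - 317)*(-145) = -6 + (-825/7 - 317)*(-145) = -6 - 3044/7*(-145) = -6 + 441380/7 = 441338/7 ≈ 63048.)
(a + 248231)/(409136 + 142577) = (441338/7 + 248231)/(409136 + 142577) = (2178955/7)/551713 = (2178955/7)*(1/551713) = 2178955/3861991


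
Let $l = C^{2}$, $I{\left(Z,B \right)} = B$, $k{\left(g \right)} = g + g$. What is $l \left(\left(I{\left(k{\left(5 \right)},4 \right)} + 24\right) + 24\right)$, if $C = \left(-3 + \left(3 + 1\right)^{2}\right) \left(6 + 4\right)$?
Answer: $878800$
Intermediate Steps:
$k{\left(g \right)} = 2 g$
$C = 130$ ($C = \left(-3 + 4^{2}\right) 10 = \left(-3 + 16\right) 10 = 13 \cdot 10 = 130$)
$l = 16900$ ($l = 130^{2} = 16900$)
$l \left(\left(I{\left(k{\left(5 \right)},4 \right)} + 24\right) + 24\right) = 16900 \left(\left(4 + 24\right) + 24\right) = 16900 \left(28 + 24\right) = 16900 \cdot 52 = 878800$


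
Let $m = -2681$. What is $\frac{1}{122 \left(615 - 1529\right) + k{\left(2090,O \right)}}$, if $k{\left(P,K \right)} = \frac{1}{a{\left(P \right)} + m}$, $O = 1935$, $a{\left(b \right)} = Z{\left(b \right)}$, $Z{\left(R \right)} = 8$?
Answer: $- \frac{2673}{298060885} \approx -8.968 \cdot 10^{-6}$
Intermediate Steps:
$a{\left(b \right)} = 8$
$k{\left(P,K \right)} = - \frac{1}{2673}$ ($k{\left(P,K \right)} = \frac{1}{8 - 2681} = \frac{1}{-2673} = - \frac{1}{2673}$)
$\frac{1}{122 \left(615 - 1529\right) + k{\left(2090,O \right)}} = \frac{1}{122 \left(615 - 1529\right) - \frac{1}{2673}} = \frac{1}{122 \left(-914\right) - \frac{1}{2673}} = \frac{1}{-111508 - \frac{1}{2673}} = \frac{1}{- \frac{298060885}{2673}} = - \frac{2673}{298060885}$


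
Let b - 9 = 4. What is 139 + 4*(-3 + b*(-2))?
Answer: 23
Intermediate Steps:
b = 13 (b = 9 + 4 = 13)
139 + 4*(-3 + b*(-2)) = 139 + 4*(-3 + 13*(-2)) = 139 + 4*(-3 - 26) = 139 + 4*(-29) = 139 - 116 = 23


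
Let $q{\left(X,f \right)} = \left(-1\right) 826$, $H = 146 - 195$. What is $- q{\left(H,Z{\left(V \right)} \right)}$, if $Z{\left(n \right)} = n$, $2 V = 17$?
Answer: $826$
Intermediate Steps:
$V = \frac{17}{2}$ ($V = \frac{1}{2} \cdot 17 = \frac{17}{2} \approx 8.5$)
$H = -49$ ($H = 146 - 195 = -49$)
$q{\left(X,f \right)} = -826$
$- q{\left(H,Z{\left(V \right)} \right)} = \left(-1\right) \left(-826\right) = 826$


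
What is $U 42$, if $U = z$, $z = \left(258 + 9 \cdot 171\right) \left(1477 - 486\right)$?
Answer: $74794734$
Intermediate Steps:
$z = 1780827$ ($z = \left(258 + 1539\right) 991 = 1797 \cdot 991 = 1780827$)
$U = 1780827$
$U 42 = 1780827 \cdot 42 = 74794734$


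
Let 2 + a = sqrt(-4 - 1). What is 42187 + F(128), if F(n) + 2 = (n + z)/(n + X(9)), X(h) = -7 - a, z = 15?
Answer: 638445379/15134 + 143*I*sqrt(5)/15134 ≈ 42186.0 + 0.021128*I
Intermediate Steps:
a = -2 + I*sqrt(5) (a = -2 + sqrt(-4 - 1) = -2 + sqrt(-5) = -2 + I*sqrt(5) ≈ -2.0 + 2.2361*I)
X(h) = -5 - I*sqrt(5) (X(h) = -7 - (-2 + I*sqrt(5)) = -7 + (2 - I*sqrt(5)) = -5 - I*sqrt(5))
F(n) = -2 + (15 + n)/(-5 + n - I*sqrt(5)) (F(n) = -2 + (n + 15)/(n + (-5 - I*sqrt(5))) = -2 + (15 + n)/(-5 + n - I*sqrt(5)))
42187 + F(128) = 42187 + (-25 + 128 - 2*I*sqrt(5))/(5 - 1*128 + I*sqrt(5)) = 42187 + (103 - 2*I*sqrt(5))/(5 - 128 + I*sqrt(5)) = 42187 + (103 - 2*I*sqrt(5))/(-123 + I*sqrt(5))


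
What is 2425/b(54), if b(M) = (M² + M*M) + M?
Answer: 2425/5886 ≈ 0.41199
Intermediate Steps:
b(M) = M + 2*M² (b(M) = (M² + M²) + M = 2*M² + M = M + 2*M²)
2425/b(54) = 2425/((54*(1 + 2*54))) = 2425/((54*(1 + 108))) = 2425/((54*109)) = 2425/5886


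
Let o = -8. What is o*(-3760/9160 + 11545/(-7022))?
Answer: 13215492/804019 ≈ 16.437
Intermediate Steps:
o*(-3760/9160 + 11545/(-7022)) = -8*(-3760/9160 + 11545/(-7022)) = -8*(-3760*1/9160 + 11545*(-1/7022)) = -8*(-94/229 - 11545/7022) = -8*(-3303873/1608038) = 13215492/804019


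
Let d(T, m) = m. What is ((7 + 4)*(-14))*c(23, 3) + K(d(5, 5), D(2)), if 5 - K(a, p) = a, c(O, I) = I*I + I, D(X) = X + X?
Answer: -1848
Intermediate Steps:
D(X) = 2*X
c(O, I) = I + I² (c(O, I) = I² + I = I + I²)
K(a, p) = 5 - a
((7 + 4)*(-14))*c(23, 3) + K(d(5, 5), D(2)) = ((7 + 4)*(-14))*(3*(1 + 3)) + (5 - 1*5) = (11*(-14))*(3*4) + (5 - 5) = -154*12 + 0 = -1848 + 0 = -1848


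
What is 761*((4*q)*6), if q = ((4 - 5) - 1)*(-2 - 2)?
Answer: 146112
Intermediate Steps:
q = 8 (q = (-1 - 1)*(-4) = -2*(-4) = 8)
761*((4*q)*6) = 761*((4*8)*6) = 761*(32*6) = 761*192 = 146112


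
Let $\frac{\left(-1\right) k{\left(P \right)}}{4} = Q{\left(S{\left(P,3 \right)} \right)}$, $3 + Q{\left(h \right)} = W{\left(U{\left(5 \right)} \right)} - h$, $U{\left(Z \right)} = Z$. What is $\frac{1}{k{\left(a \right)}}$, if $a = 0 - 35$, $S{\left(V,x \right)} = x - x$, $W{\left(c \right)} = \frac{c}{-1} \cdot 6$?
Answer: $\frac{1}{132} \approx 0.0075758$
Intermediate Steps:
$W{\left(c \right)} = - 6 c$ ($W{\left(c \right)} = c \left(-1\right) 6 = - c 6 = - 6 c$)
$S{\left(V,x \right)} = 0$
$a = -35$ ($a = 0 - 35 = -35$)
$Q{\left(h \right)} = -33 - h$ ($Q{\left(h \right)} = -3 - \left(30 + h\right) = -33 - h$)
$k{\left(P \right)} = 132$ ($k{\left(P \right)} = - 4 \left(-33 - 0\right) = - 4 \left(-33 + 0\right) = \left(-4\right) \left(-33\right) = 132$)
$\frac{1}{k{\left(a \right)}} = \frac{1}{132}$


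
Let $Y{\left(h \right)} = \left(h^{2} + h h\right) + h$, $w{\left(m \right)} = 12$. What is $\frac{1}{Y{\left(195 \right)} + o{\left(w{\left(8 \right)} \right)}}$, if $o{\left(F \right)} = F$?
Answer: $\frac{1}{76257} \approx 1.3114 \cdot 10^{-5}$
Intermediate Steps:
$Y{\left(h \right)} = h + 2 h^{2}$ ($Y{\left(h \right)} = \left(h^{2} + h^{2}\right) + h = 2 h^{2} + h = h + 2 h^{2}$)
$\frac{1}{Y{\left(195 \right)} + o{\left(w{\left(8 \right)} \right)}} = \frac{1}{195 \left(1 + 2 \cdot 195\right) + 12} = \frac{1}{195 \left(1 + 390\right) + 12} = \frac{1}{195 \cdot 391 + 12} = \frac{1}{76245 + 12} = \frac{1}{76257}$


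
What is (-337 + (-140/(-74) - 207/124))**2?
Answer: 2387442168225/21049744 ≈ 1.1342e+5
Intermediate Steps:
(-337 + (-140/(-74) - 207/124))**2 = (-337 + (-140*(-1/74) - 207*1/124))**2 = (-337 + (70/37 - 207/124))**2 = (-337 + 1021/4588)**2 = (-1545135/4588)**2 = 2387442168225/21049744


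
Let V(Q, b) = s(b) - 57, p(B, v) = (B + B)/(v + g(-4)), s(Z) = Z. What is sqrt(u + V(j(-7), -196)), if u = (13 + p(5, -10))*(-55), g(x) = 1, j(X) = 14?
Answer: I*sqrt(8162)/3 ≈ 30.115*I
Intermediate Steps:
p(B, v) = 2*B/(1 + v) (p(B, v) = (B + B)/(v + 1) = (2*B)/(1 + v) = 2*B/(1 + v))
V(Q, b) = -57 + b (V(Q, b) = b - 57 = -57 + b)
u = -5885/9 (u = (13 + 2*5/(1 - 10))*(-55) = (13 + 2*5/(-9))*(-55) = (13 + 2*5*(-1/9))*(-55) = (13 - 10/9)*(-55) = (107/9)*(-55) = -5885/9 ≈ -653.89)
sqrt(u + V(j(-7), -196)) = sqrt(-5885/9 + (-57 - 196)) = sqrt(-5885/9 - 253) = sqrt(-8162/9) = I*sqrt(8162)/3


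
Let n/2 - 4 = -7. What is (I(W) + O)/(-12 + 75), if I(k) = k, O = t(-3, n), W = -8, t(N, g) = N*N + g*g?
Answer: 37/63 ≈ 0.58730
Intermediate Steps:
n = -6 (n = 8 + 2*(-7) = 8 - 14 = -6)
t(N, g) = N² + g²
O = 45 (O = (-3)² + (-6)² = 9 + 36 = 45)
(I(W) + O)/(-12 + 75) = (-8 + 45)/(-12 + 75) = 37/63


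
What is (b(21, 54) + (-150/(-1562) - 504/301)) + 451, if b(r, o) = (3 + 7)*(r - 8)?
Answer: 19458716/33583 ≈ 579.42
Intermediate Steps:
b(r, o) = -80 + 10*r (b(r, o) = 10*(-8 + r) = -80 + 10*r)
(b(21, 54) + (-150/(-1562) - 504/301)) + 451 = ((-80 + 10*21) + (-150/(-1562) - 504/301)) + 451 = ((-80 + 210) + (-150*(-1/1562) - 504*1/301)) + 451 = (130 + (75/781 - 72/43)) + 451 = (130 - 53007/33583) + 451 = 4312783/33583 + 451 = 19458716/33583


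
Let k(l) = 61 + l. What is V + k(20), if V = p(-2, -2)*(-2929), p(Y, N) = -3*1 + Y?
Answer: 14726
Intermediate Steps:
p(Y, N) = -3 + Y
V = 14645 (V = (-3 - 2)*(-2929) = -5*(-2929) = 14645)
V + k(20) = 14645 + (61 + 20) = 14645 + 81 = 14726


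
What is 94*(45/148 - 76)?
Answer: -526541/74 ≈ -7115.4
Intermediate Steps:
94*(45/148 - 76) = 94*(-11203/148) = -526541/74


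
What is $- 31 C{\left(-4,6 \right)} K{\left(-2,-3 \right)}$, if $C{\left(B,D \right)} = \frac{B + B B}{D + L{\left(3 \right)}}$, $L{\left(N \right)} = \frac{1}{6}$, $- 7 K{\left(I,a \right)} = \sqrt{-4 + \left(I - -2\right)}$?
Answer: $\frac{4464 i}{259} \approx 17.236 i$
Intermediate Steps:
$K{\left(I,a \right)} = - \frac{\sqrt{-2 + I}}{7}$ ($K{\left(I,a \right)} = - \frac{\sqrt{-4 + \left(I - -2\right)}}{7} = - \frac{\sqrt{-4 + \left(I + 2\right)}}{7} = - \frac{\sqrt{-4 + \left(2 + I\right)}}{7} = - \frac{\sqrt{-2 + I}}{7}$)
$L{\left(N \right)} = \frac{1}{6}$
$C{\left(B,D \right)} = \frac{B + B^{2}}{\frac{1}{6} + D}$ ($C{\left(B,D \right)} = \frac{B + B B}{D + \frac{1}{6}} = \frac{B + B^{2}}{\frac{1}{6} + D}$)
$- 31 C{\left(-4,6 \right)} K{\left(-2,-3 \right)} = - 31 \cdot 6 \left(-4\right) \frac{1}{1 + 6 \cdot 6} \left(1 - 4\right) \left(- \frac{\sqrt{-2 - 2}}{7}\right) = - 31 \cdot 6 \left(-4\right) \frac{1}{1 + 36} \left(-3\right) \left(- \frac{\sqrt{-4}}{7}\right) = - 31 \cdot 6 \left(-4\right) \frac{1}{37} \left(-3\right) \left(- \frac{2 i}{7}\right) = \left(-31\right) \frac{72}{37} \left(- \frac{2 i}{7}\right) = - \frac{2232 \left(- \frac{2 i}{7}\right)}{37} = \frac{4464 i}{259}$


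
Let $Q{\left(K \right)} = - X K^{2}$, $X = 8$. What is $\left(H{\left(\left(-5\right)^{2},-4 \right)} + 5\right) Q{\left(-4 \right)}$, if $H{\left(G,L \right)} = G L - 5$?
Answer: $12800$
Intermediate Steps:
$H{\left(G,L \right)} = -5 + G L$
$Q{\left(K \right)} = - 8 K^{2}$ ($Q{\left(K \right)} = \left(-1\right) 8 K^{2} = - 8 K^{2}$)
$\left(H{\left(\left(-5\right)^{2},-4 \right)} + 5\right) Q{\left(-4 \right)} = \left(\left(-5 + \left(-5\right)^{2} \left(-4\right)\right) + 5\right) \left(- 8 \left(-4\right)^{2}\right) = \left(\left(-5 + 25 \left(-4\right)\right) + 5\right) \left(\left(-8\right) 16\right) = \left(\left(-5 - 100\right) + 5\right) \left(-128\right) = \left(-105 + 5\right) \left(-128\right) = \left(-100\right) \left(-128\right) = 12800$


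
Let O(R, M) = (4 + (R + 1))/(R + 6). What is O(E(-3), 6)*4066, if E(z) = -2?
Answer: 6099/2 ≈ 3049.5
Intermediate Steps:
O(R, M) = (5 + R)/(6 + R) (O(R, M) = (4 + (1 + R))/(6 + R) = (5 + R)/(6 + R))
O(E(-3), 6)*4066 = ((5 - 2)/(6 - 2))*4066 = (3/4)*4066 = ((¼)*3)*4066 = (¾)*4066 = 6099/2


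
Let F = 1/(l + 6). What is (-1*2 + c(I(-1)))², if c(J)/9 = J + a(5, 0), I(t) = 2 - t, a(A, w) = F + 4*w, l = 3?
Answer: 676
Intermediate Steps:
F = ⅑ (F = 1/(3 + 6) = 1/9 = ⅑ ≈ 0.11111)
a(A, w) = ⅑ + 4*w
c(J) = 1 + 9*J (c(J) = 9*(J + (⅑ + 4*0)) = 9*(J + (⅑ + 0)) = 9*(J + ⅑) = 9*(⅑ + J) = 1 + 9*J)
(-1*2 + c(I(-1)))² = (-1*2 + (1 + 9*(2 - 1*(-1))))² = (-2 + (1 + 9*(2 + 1)))² = (-2 + (1 + 9*3))² = (-2 + (1 + 27))² = (-2 + 28)² = 26² = 676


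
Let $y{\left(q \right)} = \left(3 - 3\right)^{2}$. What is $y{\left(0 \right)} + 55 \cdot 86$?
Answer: $4730$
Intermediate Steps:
$y{\left(q \right)} = 0$ ($y{\left(q \right)} = 0^{2} = 0$)
$y{\left(0 \right)} + 55 \cdot 86 = 0 + 55 \cdot 86 = 0 + 4730 = 4730$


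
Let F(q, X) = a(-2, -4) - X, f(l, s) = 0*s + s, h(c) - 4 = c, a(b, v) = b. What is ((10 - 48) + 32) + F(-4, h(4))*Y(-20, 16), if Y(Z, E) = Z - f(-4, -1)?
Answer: 184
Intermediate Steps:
h(c) = 4 + c
f(l, s) = s (f(l, s) = 0 + s = s)
F(q, X) = -2 - X
Y(Z, E) = 1 + Z (Y(Z, E) = Z - 1*(-1) = Z + 1 = 1 + Z)
((10 - 48) + 32) + F(-4, h(4))*Y(-20, 16) = ((10 - 48) + 32) + (-2 - (4 + 4))*(1 - 20) = (-38 + 32) + (-2 - 1*8)*(-19) = -6 + (-2 - 8)*(-19) = -6 - 10*(-19) = -6 + 190 = 184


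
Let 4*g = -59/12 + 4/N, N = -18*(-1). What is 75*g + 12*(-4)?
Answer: -6529/48 ≈ -136.02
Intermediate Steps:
N = 18
g = -169/144 (g = (-59/12 + 4/18)/4 = (-59*1/12 + 4*(1/18))/4 = (-59/12 + 2/9)/4 = (¼)*(-169/36) = -169/144 ≈ -1.1736)
75*g + 12*(-4) = 75*(-169/144) + 12*(-4) = -4225/48 - 48 = -6529/48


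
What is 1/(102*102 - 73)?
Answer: 1/10331 ≈ 9.6796e-5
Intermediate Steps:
1/(102*102 - 73) = 1/(10404 - 73) = 1/10331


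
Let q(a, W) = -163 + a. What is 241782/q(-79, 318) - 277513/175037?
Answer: -21193977040/21179477 ≈ -1000.7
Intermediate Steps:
241782/q(-79, 318) - 277513/175037 = 241782/(-163 - 79) - 277513/175037 = 241782/(-242) - 277513*1/175037 = 241782*(-1/242) - 277513/175037 = -120891/121 - 277513/175037 = -21193977040/21179477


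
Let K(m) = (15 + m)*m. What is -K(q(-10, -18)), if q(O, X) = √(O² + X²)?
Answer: -424 - 30*√106 ≈ -732.87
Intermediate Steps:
K(m) = m*(15 + m)
-K(q(-10, -18)) = -√((-10)² + (-18)²)*(15 + √((-10)² + (-18)²)) = -√(100 + 324)*(15 + √(100 + 324)) = -√424*(15 + √424) = -2*√106*(15 + 2*√106)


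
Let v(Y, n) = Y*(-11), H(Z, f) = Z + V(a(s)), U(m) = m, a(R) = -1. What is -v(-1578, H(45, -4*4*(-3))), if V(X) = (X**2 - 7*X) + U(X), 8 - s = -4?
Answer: -17358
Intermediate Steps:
s = 12 (s = 8 - 1*(-4) = 8 + 4 = 12)
V(X) = X**2 - 6*X (V(X) = (X**2 - 7*X) + X = X**2 - 6*X)
H(Z, f) = 7 + Z (H(Z, f) = Z - (-6 - 1) = Z - 1*(-7) = Z + 7 = 7 + Z)
v(Y, n) = -11*Y
-v(-1578, H(45, -4*4*(-3))) = -(-11)*(-1578) = -1*17358 = -17358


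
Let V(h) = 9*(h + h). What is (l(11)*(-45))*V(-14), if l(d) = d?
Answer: 124740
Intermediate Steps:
V(h) = 18*h (V(h) = 9*(2*h) = 18*h)
(l(11)*(-45))*V(-14) = (11*(-45))*(18*(-14)) = -495*(-252) = 124740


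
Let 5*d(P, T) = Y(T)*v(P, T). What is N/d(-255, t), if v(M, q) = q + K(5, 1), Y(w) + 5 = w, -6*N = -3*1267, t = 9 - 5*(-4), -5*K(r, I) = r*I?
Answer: 905/192 ≈ 4.7135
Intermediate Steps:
K(r, I) = -I*r/5 (K(r, I) = -r*I/5 = -I*r/5)
t = 29 (t = 9 + 20 = 29)
N = 1267/2 (N = -(-1)*1267/2 = -⅙*(-3801) = 1267/2 ≈ 633.50)
Y(w) = -5 + w
v(M, q) = -1 + q (v(M, q) = q - ⅕*1*5 = q - 1 = -1 + q)
d(P, T) = (-1 + T)*(-5 + T)/5 (d(P, T) = ((-5 + T)*(-1 + T))/5 = ((-1 + T)*(-5 + T))/5 = (-1 + T)*(-5 + T)/5)
N/d(-255, t) = 1267/(2*(((-1 + 29)*(-5 + 29)/5))) = 1267/(2*(((⅕)*28*24))) = 1267/(2*(672/5)) = (1267/2)*(5/672) = 905/192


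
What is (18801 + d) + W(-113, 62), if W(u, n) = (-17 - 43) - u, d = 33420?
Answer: 52274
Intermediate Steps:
W(u, n) = -60 - u
(18801 + d) + W(-113, 62) = (18801 + 33420) + (-60 - 1*(-113)) = 52221 + (-60 + 113) = 52221 + 53 = 52274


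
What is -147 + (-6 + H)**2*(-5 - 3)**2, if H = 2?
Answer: 877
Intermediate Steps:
-147 + (-6 + H)**2*(-5 - 3)**2 = -147 + (-6 + 2)**2*(-5 - 3)**2 = -147 + (-4)**2*(-8)**2 = -147 + 16*64 = -147 + 1024 = 877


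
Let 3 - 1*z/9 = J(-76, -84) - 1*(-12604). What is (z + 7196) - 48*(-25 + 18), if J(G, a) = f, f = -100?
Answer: -104977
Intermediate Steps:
J(G, a) = -100
z = -112509 (z = 27 - 9*(-100 - 1*(-12604)) = 27 - 9*(-100 + 12604) = 27 - 9*12504 = 27 - 112536 = -112509)
(z + 7196) - 48*(-25 + 18) = (-112509 + 7196) - 48*(-25 + 18) = -105313 - 48*(-7) = -105313 + 336 = -104977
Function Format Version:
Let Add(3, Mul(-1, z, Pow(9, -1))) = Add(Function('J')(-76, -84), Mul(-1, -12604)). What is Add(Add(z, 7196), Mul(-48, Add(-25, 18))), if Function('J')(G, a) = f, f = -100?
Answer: -104977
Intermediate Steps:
Function('J')(G, a) = -100
z = -112509 (z = Add(27, Mul(-9, Add(-100, Mul(-1, -12604)))) = Add(27, Mul(-9, Add(-100, 12604))) = Add(27, Mul(-9, 12504)) = Add(27, -112536) = -112509)
Add(Add(z, 7196), Mul(-48, Add(-25, 18))) = Add(Add(-112509, 7196), Mul(-48, Add(-25, 18))) = Add(-105313, Mul(-48, -7)) = Add(-105313, 336) = -104977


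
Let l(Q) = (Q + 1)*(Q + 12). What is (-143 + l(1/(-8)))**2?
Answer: 72029169/4096 ≈ 17585.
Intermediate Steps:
l(Q) = (1 + Q)*(12 + Q)
(-143 + l(1/(-8)))**2 = (-143 + (12 + (1/(-8))**2 + 13/(-8)))**2 = (-143 + (12 + (-1/8)**2 + 13*(-1/8)))**2 = (-143 + (12 + 1/64 - 13/8))**2 = (-143 + 665/64)**2 = (-8487/64)**2 = 72029169/4096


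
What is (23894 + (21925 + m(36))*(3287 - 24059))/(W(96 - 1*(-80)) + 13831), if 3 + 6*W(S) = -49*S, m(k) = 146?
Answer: -2750609508/74359 ≈ -36991.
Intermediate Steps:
W(S) = -1/2 - 49*S/6 (W(S) = -1/2 + (-49*S)/6 = -1/2 - 49*S/6)
(23894 + (21925 + m(36))*(3287 - 24059))/(W(96 - 1*(-80)) + 13831) = (23894 + (21925 + 146)*(3287 - 24059))/((-1/2 - 49*(96 - 1*(-80))/6) + 13831) = (23894 + 22071*(-20772))/((-1/2 - 49*(96 + 80)/6) + 13831) = (23894 - 458458812)/((-1/2 - 49/6*176) + 13831) = -458434918/((-1/2 - 4312/3) + 13831) = -458434918/(-8627/6 + 13831) = -458434918/74359/6 = -458434918*6/74359 = -2750609508/74359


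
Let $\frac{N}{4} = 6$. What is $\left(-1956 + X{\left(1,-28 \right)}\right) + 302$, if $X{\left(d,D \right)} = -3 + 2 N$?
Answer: $-1609$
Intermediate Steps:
$N = 24$ ($N = 4 \cdot 6 = 24$)
$X{\left(d,D \right)} = 45$ ($X{\left(d,D \right)} = -3 + 2 \cdot 24 = -3 + 48 = 45$)
$\left(-1956 + X{\left(1,-28 \right)}\right) + 302 = \left(-1956 + 45\right) + 302 = -1911 + 302 = -1609$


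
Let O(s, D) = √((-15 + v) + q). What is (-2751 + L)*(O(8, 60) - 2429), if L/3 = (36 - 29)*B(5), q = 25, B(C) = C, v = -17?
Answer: 6427134 - 2646*I*√7 ≈ 6.4271e+6 - 7000.7*I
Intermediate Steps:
O(s, D) = I*√7 (O(s, D) = √((-15 - 17) + 25) = √(-32 + 25) = √(-7) = I*√7)
L = 105 (L = 3*((36 - 29)*5) = 3*(7*5) = 3*35 = 105)
(-2751 + L)*(O(8, 60) - 2429) = (-2751 + 105)*(I*√7 - 2429) = -2646*(-2429 + I*√7) = 6427134 - 2646*I*√7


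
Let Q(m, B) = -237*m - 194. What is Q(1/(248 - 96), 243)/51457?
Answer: -29725/7821464 ≈ -0.0038004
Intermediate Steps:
Q(m, B) = -194 - 237*m
Q(1/(248 - 96), 243)/51457 = (-194 - 237/(248 - 96))/51457 = (-194 - 237/152)*(1/51457) = -29725/152*1/51457 = -29725/7821464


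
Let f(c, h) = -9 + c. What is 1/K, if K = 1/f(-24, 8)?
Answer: -33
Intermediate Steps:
K = -1/33 (K = 1/(-9 - 24) = 1/(-33) = -1/33 ≈ -0.030303)
1/K = 1/(-1/33) = -33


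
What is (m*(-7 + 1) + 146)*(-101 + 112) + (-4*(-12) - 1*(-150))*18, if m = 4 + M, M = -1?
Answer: 4972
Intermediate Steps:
m = 3 (m = 4 - 1 = 3)
(m*(-7 + 1) + 146)*(-101 + 112) + (-4*(-12) - 1*(-150))*18 = (3*(-7 + 1) + 146)*(-101 + 112) + (-4*(-12) - 1*(-150))*18 = (3*(-6) + 146)*11 + (48 + 150)*18 = (-18 + 146)*11 + 198*18 = 128*11 + 3564 = 1408 + 3564 = 4972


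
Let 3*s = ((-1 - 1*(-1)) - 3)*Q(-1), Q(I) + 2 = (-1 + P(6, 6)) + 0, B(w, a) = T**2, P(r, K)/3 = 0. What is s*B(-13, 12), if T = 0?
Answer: 0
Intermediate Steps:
P(r, K) = 0 (P(r, K) = 3*0 = 0)
B(w, a) = 0 (B(w, a) = 0**2 = 0)
Q(I) = -3 (Q(I) = -2 + ((-1 + 0) + 0) = -2 + (-1 + 0) = -2 - 1 = -3)
s = 3 (s = (((-1 - 1*(-1)) - 3)*(-3))/3 = (((-1 + 1) - 3)*(-3))/3 = ((0 - 3)*(-3))/3 = (-3*(-3))/3 = (1/3)*9 = 3)
s*B(-13, 12) = 3*0 = 0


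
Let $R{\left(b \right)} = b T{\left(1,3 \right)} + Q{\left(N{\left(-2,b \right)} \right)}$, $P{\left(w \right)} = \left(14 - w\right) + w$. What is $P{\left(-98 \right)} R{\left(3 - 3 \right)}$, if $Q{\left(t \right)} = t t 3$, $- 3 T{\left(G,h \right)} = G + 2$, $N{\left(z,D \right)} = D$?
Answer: $0$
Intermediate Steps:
$T{\left(G,h \right)} = - \frac{2}{3} - \frac{G}{3}$ ($T{\left(G,h \right)} = - \frac{G + 2}{3} = - \frac{2 + G}{3} = - \frac{2}{3} - \frac{G}{3}$)
$P{\left(w \right)} = 14$
$Q{\left(t \right)} = 3 t^{2}$ ($Q{\left(t \right)} = t^{2} \cdot 3 = 3 t^{2}$)
$R{\left(b \right)} = - b + 3 b^{2}$ ($R{\left(b \right)} = b \left(- \frac{2}{3} - \frac{1}{3}\right) + 3 b^{2} = b \left(-1\right) + 3 b^{2} = - b + 3 b^{2}$)
$P{\left(-98 \right)} R{\left(3 - 3 \right)} = 14 \left(3 - 3\right) \left(-1 + 3 \left(3 - 3\right)\right) = 14 \cdot 0 \left(-1 + 3 \cdot 0\right) = 14 \cdot 0 \left(-1 + 0\right) = 14 \cdot 0 \left(-1\right) = 14 \cdot 0 = 0$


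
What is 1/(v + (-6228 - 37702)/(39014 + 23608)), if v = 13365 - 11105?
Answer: 31311/70740895 ≈ 0.00044262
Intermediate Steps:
v = 2260
1/(v + (-6228 - 37702)/(39014 + 23608)) = 1/(2260 + (-6228 - 37702)/(39014 + 23608)) = 1/(2260 - 43930/62622) = 1/(2260 - 43930*1/62622) = 1/(2260 - 21965/31311) = 1/(70740895/31311) = 31311/70740895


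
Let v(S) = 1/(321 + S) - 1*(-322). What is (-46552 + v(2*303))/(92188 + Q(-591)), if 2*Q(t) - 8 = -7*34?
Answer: -42855209/85351671 ≈ -0.50210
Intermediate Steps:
Q(t) = -115 (Q(t) = 4 + (-7*34)/2 = 4 + (1/2)*(-238) = 4 - 119 = -115)
v(S) = 322 + 1/(321 + S) (v(S) = 1/(321 + S) + 322 = 322 + 1/(321 + S))
(-46552 + v(2*303))/(92188 + Q(-591)) = (-46552 + (103363 + 322*(2*303))/(321 + 2*303))/(92188 - 115) = (-46552 + (103363 + 322*606)/(321 + 606))/92073 = (-46552 + (103363 + 195132)/927)*(1/92073) = (-46552 + (1/927)*298495)*(1/92073) = (-46552 + 298495/927)*(1/92073) = -42855209/927*1/92073 = -42855209/85351671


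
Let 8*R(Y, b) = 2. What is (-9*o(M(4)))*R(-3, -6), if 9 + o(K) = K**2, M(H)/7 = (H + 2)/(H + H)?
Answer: -2673/64 ≈ -41.766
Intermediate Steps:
M(H) = 7*(2 + H)/(2*H) (M(H) = 7*((H + 2)/(H + H)) = 7*((2 + H)/((2*H))) = 7*((2 + H)*(1/(2*H))) = 7*((2 + H)/(2*H)) = 7*(2 + H)/(2*H))
R(Y, b) = 1/4 (R(Y, b) = (1/8)*2 = 1/4)
o(K) = -9 + K**2
(-9*o(M(4)))*R(-3, -6) = -9*(-9 + (7/2 + 7/4)**2)*(1/4) = -9*(-9 + (21/4)**2)*(1/4) = -9*(-9 + 441/16)*(1/4) = -9*297/16*(1/4) = -2673/16*1/4 = -2673/64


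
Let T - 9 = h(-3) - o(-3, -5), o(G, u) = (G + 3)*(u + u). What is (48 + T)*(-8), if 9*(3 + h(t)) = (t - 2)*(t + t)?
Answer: -1376/3 ≈ -458.67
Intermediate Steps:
h(t) = -3 + 2*t*(-2 + t)/9 (h(t) = -3 + ((t - 2)*(t + t))/9 = -3 + ((-2 + t)*(2*t))/9 = -3 + (2*t*(-2 + t))/9 = -3 + 2*t*(-2 + t)/9)
o(G, u) = 2*u*(3 + G) (o(G, u) = (3 + G)*(2*u) = 2*u*(3 + G))
T = 28/3 (T = 9 + ((-3 - 4/9*(-3) + (2/9)*(-3)**2) - 2*(-5)*(3 - 3)) = 9 + ((-3 + 4/3 + (2/9)*9) - 2*(-5)*0) = 9 + ((-3 + 4/3 + 2) - 1*0) = 9 + (1/3 + 0) = 9 + 1/3 = 28/3 ≈ 9.3333)
(48 + T)*(-8) = (48 + 28/3)*(-8) = (172/3)*(-8) = -1376/3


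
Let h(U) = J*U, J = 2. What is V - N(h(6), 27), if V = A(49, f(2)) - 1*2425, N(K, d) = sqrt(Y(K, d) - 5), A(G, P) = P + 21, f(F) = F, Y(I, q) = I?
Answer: -2402 - sqrt(7) ≈ -2404.6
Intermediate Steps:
A(G, P) = 21 + P
h(U) = 2*U
N(K, d) = sqrt(-5 + K) (N(K, d) = sqrt(K - 5) = sqrt(-5 + K))
V = -2402 (V = (21 + 2) - 1*2425 = 23 - 2425 = -2402)
V - N(h(6), 27) = -2402 - sqrt(-5 + 2*6) = -2402 - sqrt(-5 + 12) = -2402 - sqrt(7)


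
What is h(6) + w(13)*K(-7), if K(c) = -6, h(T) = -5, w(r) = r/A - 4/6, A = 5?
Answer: -83/5 ≈ -16.600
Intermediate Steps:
w(r) = -⅔ + r/5 (w(r) = r/5 - 4/6 = r*(⅕) - 4*⅙ = r/5 - ⅔ = -⅔ + r/5)
h(6) + w(13)*K(-7) = -5 + (-⅔ + (⅕)*13)*(-6) = -5 + (-⅔ + 13/5)*(-6) = -5 + (29/15)*(-6) = -5 - 58/5 = -83/5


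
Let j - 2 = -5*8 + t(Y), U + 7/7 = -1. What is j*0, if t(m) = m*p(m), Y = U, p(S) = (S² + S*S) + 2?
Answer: 0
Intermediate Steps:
p(S) = 2 + 2*S² (p(S) = (S² + S²) + 2 = 2*S² + 2 = 2 + 2*S²)
U = -2 (U = -1 - 1 = -2)
Y = -2
t(m) = m*(2 + 2*m²)
j = -58 (j = 2 + (-5*8 + 2*(-2)*(1 + (-2)²)) = 2 + (-40 + 2*(-2)*(1 + 4)) = 2 + (-40 + 2*(-2)*5) = 2 + (-40 - 20) = 2 - 60 = -58)
j*0 = -58*0 = 0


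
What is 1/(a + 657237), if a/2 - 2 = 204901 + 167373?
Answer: 1/1401789 ≈ 7.1337e-7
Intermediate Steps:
a = 744552 (a = 4 + 2*(204901 + 167373) = 4 + 2*372274 = 4 + 744548 = 744552)
1/(a + 657237) = 1/(744552 + 657237) = 1/1401789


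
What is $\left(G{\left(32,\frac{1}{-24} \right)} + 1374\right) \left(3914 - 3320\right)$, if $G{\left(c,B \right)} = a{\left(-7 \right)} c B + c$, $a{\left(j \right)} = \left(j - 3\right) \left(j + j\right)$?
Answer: $724284$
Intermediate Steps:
$a{\left(j \right)} = 2 j \left(-3 + j\right)$ ($a{\left(j \right)} = \left(-3 + j\right) 2 j = 2 j \left(-3 + j\right)$)
$G{\left(c,B \right)} = c + 140 B c$ ($G{\left(c,B \right)} = 2 \left(-7\right) \left(-3 - 7\right) c B + c = 2 \left(-7\right) \left(-10\right) c B + c = 140 c B + c = 140 B c + c = c + 140 B c$)
$\left(G{\left(32,\frac{1}{-24} \right)} + 1374\right) \left(3914 - 3320\right) = \left(32 \left(1 + \frac{140}{-24}\right) + 1374\right) \left(3914 - 3320\right) = \left(32 \left(1 + 140 \left(- \frac{1}{24}\right)\right) + 1374\right) 594 = \left(32 \left(1 - \frac{35}{6}\right) + 1374\right) 594 = \left(32 \left(- \frac{29}{6}\right) + 1374\right) 594 = \left(- \frac{464}{3} + 1374\right) 594 = \frac{3658}{3} \cdot 594 = 724284$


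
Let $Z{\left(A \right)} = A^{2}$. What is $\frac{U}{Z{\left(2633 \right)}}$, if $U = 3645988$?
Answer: $\frac{3645988}{6932689} \approx 0.52591$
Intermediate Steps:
$\frac{U}{Z{\left(2633 \right)}} = \frac{3645988}{2633^{2}} = \frac{3645988}{6932689}$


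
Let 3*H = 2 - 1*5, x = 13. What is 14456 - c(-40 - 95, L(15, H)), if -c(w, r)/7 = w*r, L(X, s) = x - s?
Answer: 1226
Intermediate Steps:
H = -1 (H = (2 - 1*5)/3 = (2 - 5)/3 = (1/3)*(-3) = -1)
L(X, s) = 13 - s
c(w, r) = -7*r*w (c(w, r) = -7*w*r = -7*r*w)
14456 - c(-40 - 95, L(15, H)) = 14456 - (-7)*(13 - 1*(-1))*(-40 - 95) = 14456 - (-7)*(13 + 1)*(-135) = 14456 - (-7)*14*(-135) = 14456 - 1*13230 = 14456 - 13230 = 1226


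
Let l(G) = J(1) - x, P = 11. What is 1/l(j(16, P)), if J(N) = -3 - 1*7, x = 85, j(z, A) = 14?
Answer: -1/95 ≈ -0.010526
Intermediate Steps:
J(N) = -10 (J(N) = -3 - 7 = -10)
l(G) = -95 (l(G) = -10 - 1*85 = -10 - 85 = -95)
1/l(j(16, P)) = 1/(-95) = -1/95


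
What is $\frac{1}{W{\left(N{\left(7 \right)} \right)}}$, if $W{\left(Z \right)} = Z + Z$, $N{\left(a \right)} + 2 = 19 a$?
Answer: $\frac{1}{262} \approx 0.0038168$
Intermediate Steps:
$N{\left(a \right)} = -2 + 19 a$
$W{\left(Z \right)} = 2 Z$
$\frac{1}{W{\left(N{\left(7 \right)} \right)}} = \frac{1}{2 \left(-2 + 19 \cdot 7\right)} = \frac{1}{2 \left(-2 + 133\right)} = \frac{1}{2 \cdot 131} = \frac{1}{262}$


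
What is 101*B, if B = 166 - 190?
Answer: -2424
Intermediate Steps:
B = -24
101*B = 101*(-24) = -2424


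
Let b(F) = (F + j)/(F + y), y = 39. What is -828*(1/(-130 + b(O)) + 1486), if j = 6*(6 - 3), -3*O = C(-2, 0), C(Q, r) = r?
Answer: -517999077/421 ≈ -1.2304e+6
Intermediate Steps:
O = 0 (O = -1/3*0 = 0)
j = 18 (j = 6*3 = 18)
b(F) = (18 + F)/(39 + F) (b(F) = (F + 18)/(F + 39) = (18 + F)/(39 + F))
-828*(1/(-130 + b(O)) + 1486) = -828*(1/(-130 + (18 + 0)/(39 + 0)) + 1486) = -828*(1/(-130 + 18/39) + 1486) = -828*(1/(-130 + (1/39)*18) + 1486) = -828*(1/(-130 + 6/13) + 1486) = -828*(1/(-1684/13) + 1486) = -828*(-13/1684 + 1486) = -828*2502411/1684 = -517999077/421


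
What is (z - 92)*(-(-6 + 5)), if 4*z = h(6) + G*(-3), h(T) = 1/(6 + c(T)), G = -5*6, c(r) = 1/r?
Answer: -2570/37 ≈ -69.459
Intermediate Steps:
G = -30
h(T) = 1/(6 + 1/T)
z = 834/37 (z = (6/(1 + 6*6) - 30*(-3))/4 = (6/(1 + 36) + 90)/4 = (6/37 + 90)/4 = (¼)*(3336/37) = 834/37 ≈ 22.541)
(z - 92)*(-(-6 + 5)) = (834/37 - 92)*(-(-6 + 5)) = -(-2570)*(-1)/37 = -2570/37*1 = -2570/37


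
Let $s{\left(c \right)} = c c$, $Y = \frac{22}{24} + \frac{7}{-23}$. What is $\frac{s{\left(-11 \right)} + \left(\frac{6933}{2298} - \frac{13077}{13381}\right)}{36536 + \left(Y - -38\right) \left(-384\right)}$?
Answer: $\frac{29006171125}{5117789107184} \approx 0.0056677$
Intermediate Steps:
$Y = \frac{169}{276}$ ($Y = 22 \cdot \frac{1}{24} + 7 \left(- \frac{1}{23}\right) = \frac{11}{12} - \frac{7}{23} = \frac{169}{276} \approx 0.61232$)
$s{\left(c \right)} = c^{2}$
$\frac{s{\left(-11 \right)} + \left(\frac{6933}{2298} - \frac{13077}{13381}\right)}{36536 + \left(Y - -38\right) \left(-384\right)} = \frac{\left(-11\right)^{2} + \left(\frac{6933}{2298} - \frac{13077}{13381}\right)}{36536 + \left(\frac{169}{276} - -38\right) \left(-384\right)} = \frac{121 + \left(6933 \cdot \frac{1}{2298} - \frac{13077}{13381}\right)}{36536 + \left(\frac{169}{276} + 38\right) \left(-384\right)} = \frac{121 + \left(\frac{2311}{766} - \frac{13077}{13381}\right)}{36536 + \frac{10657}{276} \left(-384\right)} = \frac{121 + \frac{20906509}{10249846}}{36536 - \frac{341024}{23}} = \frac{1261137875}{10249846 \cdot \frac{499304}{23}} = \frac{1261137875}{10249846} \cdot \frac{23}{499304} = \frac{29006171125}{5117789107184}$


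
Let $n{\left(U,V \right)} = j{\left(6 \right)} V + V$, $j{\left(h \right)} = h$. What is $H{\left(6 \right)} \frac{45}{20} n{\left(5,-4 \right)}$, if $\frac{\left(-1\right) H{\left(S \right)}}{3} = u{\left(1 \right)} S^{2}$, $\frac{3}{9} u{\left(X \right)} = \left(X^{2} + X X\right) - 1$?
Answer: $20412$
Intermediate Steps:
$u{\left(X \right)} = -3 + 6 X^{2}$ ($u{\left(X \right)} = 3 \left(\left(X^{2} + X X\right) - 1\right) = 3 \left(\left(X^{2} + X^{2}\right) - 1\right) = 3 \left(2 X^{2} - 1\right) = 3 \left(-1 + 2 X^{2}\right) = -3 + 6 X^{2}$)
$n{\left(U,V \right)} = 7 V$ ($n{\left(U,V \right)} = 6 V + V = 7 V$)
$H{\left(S \right)} = - 9 S^{2}$ ($H{\left(S \right)} = - 3 \left(-3 + 6 \cdot 1^{2}\right) S^{2} = - 3 \left(-3 + 6 \cdot 1\right) S^{2} = - 3 \left(-3 + 6\right) S^{2} = - 3 \cdot 3 S^{2} = - 9 S^{2}$)
$H{\left(6 \right)} \frac{45}{20} n{\left(5,-4 \right)} = - 9 \cdot 6^{2} \cdot \frac{45}{20} \cdot 7 \left(-4\right) = \left(-9\right) 36 \cdot 45 \cdot \frac{1}{20} \left(-28\right) = \left(-324\right) \frac{9}{4} \left(-28\right) = \left(-729\right) \left(-28\right) = 20412$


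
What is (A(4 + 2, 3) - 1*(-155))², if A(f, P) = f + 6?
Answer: 27889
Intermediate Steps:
A(f, P) = 6 + f
(A(4 + 2, 3) - 1*(-155))² = ((6 + (4 + 2)) - 1*(-155))² = ((6 + 6) + 155)² = (12 + 155)² = 167² = 27889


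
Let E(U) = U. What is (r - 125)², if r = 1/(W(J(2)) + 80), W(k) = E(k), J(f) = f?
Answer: 105042001/6724 ≈ 15622.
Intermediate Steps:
W(k) = k
r = 1/82 (r = 1/(2 + 80) = 1/82 ≈ 0.012195)
(r - 125)² = (1/82 - 125)² = (-10249/82)² = 105042001/6724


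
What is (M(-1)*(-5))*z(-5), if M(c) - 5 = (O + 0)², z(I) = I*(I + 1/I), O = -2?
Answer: -1170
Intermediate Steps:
M(c) = 9 (M(c) = 5 + (-2 + 0)² = 5 + (-2)² = 5 + 4 = 9)
(M(-1)*(-5))*z(-5) = (9*(-5))*(1 + (-5)²) = -45*(1 + 25) = -45*26 = -1170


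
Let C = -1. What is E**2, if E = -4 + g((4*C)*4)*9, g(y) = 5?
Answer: 1681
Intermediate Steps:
E = 41 (E = -4 + 5*9 = -4 + 45 = 41)
E**2 = 41**2 = 1681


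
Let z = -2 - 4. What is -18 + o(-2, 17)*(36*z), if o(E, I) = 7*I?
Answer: -25722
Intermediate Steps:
z = -6
-18 + o(-2, 17)*(36*z) = -18 + (7*17)*(36*(-6)) = -18 + 119*(-216) = -18 - 25704 = -25722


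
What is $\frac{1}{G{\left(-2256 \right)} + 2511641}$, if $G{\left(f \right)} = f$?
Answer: $\frac{1}{2509385} \approx 3.985 \cdot 10^{-7}$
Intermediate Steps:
$\frac{1}{G{\left(-2256 \right)} + 2511641} = \frac{1}{-2256 + 2511641} = \frac{1}{2509385}$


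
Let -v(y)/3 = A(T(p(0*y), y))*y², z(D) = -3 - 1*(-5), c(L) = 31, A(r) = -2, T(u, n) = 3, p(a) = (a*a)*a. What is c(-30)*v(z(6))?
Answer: 744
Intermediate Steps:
p(a) = a³ (p(a) = a²*a = a³)
z(D) = 2 (z(D) = -3 + 5 = 2)
v(y) = 6*y² (v(y) = -(-6)*y² = 6*y²)
c(-30)*v(z(6)) = 31*(6*2²) = 31*(6*4) = 31*24 = 744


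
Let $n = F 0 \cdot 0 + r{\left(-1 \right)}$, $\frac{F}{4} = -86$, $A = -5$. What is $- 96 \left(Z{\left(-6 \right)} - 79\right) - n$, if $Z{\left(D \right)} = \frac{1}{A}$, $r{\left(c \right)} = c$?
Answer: $\frac{38021}{5} \approx 7604.2$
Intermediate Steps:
$F = -344$ ($F = 4 \left(-86\right) = -344$)
$Z{\left(D \right)} = - \frac{1}{5}$ ($Z{\left(D \right)} = \frac{1}{-5} = - \frac{1}{5}$)
$n = -1$ ($n = - 344 \cdot 0 \cdot 0 - 1 = \left(-344\right) 0 - 1 = 0 - 1 = -1$)
$- 96 \left(Z{\left(-6 \right)} - 79\right) - n = - 96 \left(- \frac{1}{5} - 79\right) - -1 = \left(-96\right) \left(- \frac{396}{5}\right) + 1 = \frac{38016}{5} + 1 = \frac{38021}{5}$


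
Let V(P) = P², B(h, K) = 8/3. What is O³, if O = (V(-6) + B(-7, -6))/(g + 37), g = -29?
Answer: 24389/216 ≈ 112.91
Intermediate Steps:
B(h, K) = 8/3 (B(h, K) = 8*(⅓) = 8/3)
O = 29/6 (O = ((-6)² + 8/3)/(-29 + 37) = (36 + 8/3)/8 = (116/3)*(⅛) = 29/6 ≈ 4.8333)
O³ = (29/6)³ = 24389/216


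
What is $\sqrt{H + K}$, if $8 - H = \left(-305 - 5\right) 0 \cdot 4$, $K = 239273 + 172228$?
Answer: $\sqrt{411509} \approx 641.49$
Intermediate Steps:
$K = 411501$
$H = 8$ ($H = 8 - \left(-305 - 5\right) 0 \cdot 4 = 8 - \left(-310\right) 0 = 8 - 0 = 8 + 0 = 8$)
$\sqrt{H + K} = \sqrt{8 + 411501} = \sqrt{411509}$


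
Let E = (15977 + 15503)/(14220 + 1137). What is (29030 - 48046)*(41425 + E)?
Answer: -12097888018280/15357 ≈ -7.8778e+8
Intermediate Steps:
E = 31480/15357 ≈ 2.0499
(29030 - 48046)*(41425 + E) = (29030 - 48046)*(41425 + 31480/15357) = -19016*636195205/15357 = -12097888018280/15357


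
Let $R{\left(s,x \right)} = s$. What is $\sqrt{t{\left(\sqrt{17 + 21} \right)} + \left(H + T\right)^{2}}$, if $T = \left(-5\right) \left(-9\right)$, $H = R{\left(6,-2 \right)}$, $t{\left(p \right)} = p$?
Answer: $\sqrt{2601 + \sqrt{38}} \approx 51.06$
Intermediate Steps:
$H = 6$
$T = 45$
$\sqrt{t{\left(\sqrt{17 + 21} \right)} + \left(H + T\right)^{2}} = \sqrt{\sqrt{17 + 21} + \left(6 + 45\right)^{2}} = \sqrt{\sqrt{38} + 51^{2}} = \sqrt{\sqrt{38} + 2601} = \sqrt{2601 + \sqrt{38}}$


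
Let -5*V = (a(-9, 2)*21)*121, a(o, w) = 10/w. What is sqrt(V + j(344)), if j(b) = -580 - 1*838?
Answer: I*sqrt(3959) ≈ 62.921*I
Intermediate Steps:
j(b) = -1418 (j(b) = -580 - 838 = -1418)
V = -2541 (V = -(10/2)*21*121/5 = -(10*(1/2))*21*121/5 = -5*21*121/5 = -21*121 = -1/5*12705 = -2541)
sqrt(V + j(344)) = sqrt(-2541 - 1418) = sqrt(-3959) = I*sqrt(3959)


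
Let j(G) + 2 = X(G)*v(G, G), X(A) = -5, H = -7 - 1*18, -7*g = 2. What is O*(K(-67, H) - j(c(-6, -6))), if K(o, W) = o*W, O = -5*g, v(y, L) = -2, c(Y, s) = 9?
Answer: 16670/7 ≈ 2381.4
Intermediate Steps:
g = -2/7 (g = -1/7*2 = -2/7 ≈ -0.28571)
H = -25 (H = -7 - 18 = -25)
O = 10/7 (O = -5*(-2/7) = 10/7 ≈ 1.4286)
j(G) = 8 (j(G) = -2 - 5*(-2) = -2 + 10 = 8)
K(o, W) = W*o
O*(K(-67, H) - j(c(-6, -6))) = 10*(-25*(-67) - 1*8)/7 = 10*(1675 - 8)/7 = (10/7)*1667 = 16670/7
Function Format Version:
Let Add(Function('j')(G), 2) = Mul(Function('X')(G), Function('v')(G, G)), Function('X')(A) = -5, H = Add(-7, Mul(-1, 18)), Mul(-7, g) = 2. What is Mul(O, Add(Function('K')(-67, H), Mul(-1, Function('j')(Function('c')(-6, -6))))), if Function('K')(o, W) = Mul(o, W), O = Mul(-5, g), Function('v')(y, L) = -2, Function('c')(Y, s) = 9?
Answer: Rational(16670, 7) ≈ 2381.4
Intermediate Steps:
g = Rational(-2, 7) (g = Mul(Rational(-1, 7), 2) = Rational(-2, 7) ≈ -0.28571)
H = -25 (H = Add(-7, -18) = -25)
O = Rational(10, 7) (O = Mul(-5, Rational(-2, 7)) = Rational(10, 7) ≈ 1.4286)
Function('j')(G) = 8 (Function('j')(G) = Add(-2, Mul(-5, -2)) = Add(-2, 10) = 8)
Function('K')(o, W) = Mul(W, o)
Mul(O, Add(Function('K')(-67, H), Mul(-1, Function('j')(Function('c')(-6, -6))))) = Mul(Rational(10, 7), Add(Mul(-25, -67), Mul(-1, 8))) = Mul(Rational(10, 7), Add(1675, -8)) = Mul(Rational(10, 7), 1667) = Rational(16670, 7)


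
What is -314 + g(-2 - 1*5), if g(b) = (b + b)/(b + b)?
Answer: -313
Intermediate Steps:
g(b) = 1 (g(b) = (2*b)/((2*b)) = (2*b)*(1/(2*b)) = 1)
-314 + g(-2 - 1*5) = -314 + 1 = -313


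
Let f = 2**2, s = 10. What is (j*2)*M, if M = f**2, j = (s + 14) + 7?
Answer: 992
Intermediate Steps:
j = 31 (j = (10 + 14) + 7 = 24 + 7 = 31)
f = 4
M = 16 (M = 4**2 = 16)
(j*2)*M = (31*2)*16 = 62*16 = 992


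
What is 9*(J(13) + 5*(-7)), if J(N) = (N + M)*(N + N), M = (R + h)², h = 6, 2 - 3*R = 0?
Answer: 13127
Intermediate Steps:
R = ⅔ (R = ⅔ - ⅓*0 = ⅔ + 0 = ⅔ ≈ 0.66667)
M = 400/9 (M = (⅔ + 6)² = (20/3)² = 400/9 ≈ 44.444)
J(N) = 2*N*(400/9 + N) (J(N) = (N + 400/9)*(N + N) = (400/9 + N)*(2*N) = 2*N*(400/9 + N))
9*(J(13) + 5*(-7)) = 9*((2/9)*13*(400 + 9*13) + 5*(-7)) = 9*((2/9)*13*(400 + 117) - 35) = 9*((2/9)*13*517 - 35) = 9*(13442/9 - 35) = 9*(13127/9) = 13127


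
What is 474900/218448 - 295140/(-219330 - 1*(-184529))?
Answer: 6749978135/633517404 ≈ 10.655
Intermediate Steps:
474900/218448 - 295140/(-219330 - 1*(-184529)) = 474900*(1/218448) - 295140/(-219330 + 184529) = 39575/18204 - 295140/(-34801) = 39575/18204 - 295140*(-1/34801) = 39575/18204 + 295140/34801 = 6749978135/633517404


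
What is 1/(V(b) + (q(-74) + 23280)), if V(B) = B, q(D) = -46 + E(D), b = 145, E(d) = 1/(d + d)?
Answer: 148/3460091 ≈ 4.2773e-5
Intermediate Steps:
E(d) = 1/(2*d)
q(D) = -46 + 1/(2*D)
1/(V(b) + (q(-74) + 23280)) = 1/(145 + ((-46 + (½)/(-74)) + 23280)) = 1/(145 + ((-46 + (½)*(-1/74)) + 23280)) = 1/(145 + ((-46 - 1/148) + 23280)) = 1/(145 + (-6809/148 + 23280)) = 1/(145 + 3438631/148) = 1/(3460091/148) = 148/3460091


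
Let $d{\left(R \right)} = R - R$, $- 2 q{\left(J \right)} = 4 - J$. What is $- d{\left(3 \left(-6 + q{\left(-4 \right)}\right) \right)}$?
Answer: $0$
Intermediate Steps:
$q{\left(J \right)} = -2 + \frac{J}{2}$ ($q{\left(J \right)} = - \frac{4 - J}{2} = -2 + \frac{J}{2}$)
$d{\left(R \right)} = 0$
$- d{\left(3 \left(-6 + q{\left(-4 \right)}\right) \right)} = \left(-1\right) 0 = 0$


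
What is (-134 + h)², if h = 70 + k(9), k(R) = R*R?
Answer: 289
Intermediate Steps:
k(R) = R²
h = 151 (h = 70 + 9² = 70 + 81 = 151)
(-134 + h)² = (-134 + 151)² = 17² = 289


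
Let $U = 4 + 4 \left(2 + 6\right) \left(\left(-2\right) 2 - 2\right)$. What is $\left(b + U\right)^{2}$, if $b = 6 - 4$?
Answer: $34596$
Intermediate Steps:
$b = 2$ ($b = 6 - 4 = 2$)
$U = -188$ ($U = 4 + 4 \cdot 8 \left(-4 - 2\right) = 4 + 4 \cdot 8 \left(-6\right) = 4 + 4 \left(-48\right) = 4 - 192 = -188$)
$\left(b + U\right)^{2} = \left(2 - 188\right)^{2} = \left(-186\right)^{2} = 34596$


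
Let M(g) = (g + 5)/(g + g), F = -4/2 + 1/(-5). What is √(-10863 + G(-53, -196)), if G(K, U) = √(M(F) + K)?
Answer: √(-1314423 + 11*I*√6490)/11 ≈ 0.035134 + 104.23*I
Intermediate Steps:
F = -11/5 (F = -4*½ + 1*(-⅕) = -2 - ⅕ = -11/5 ≈ -2.2000)
M(g) = (5 + g)/(2*g) (M(g) = (5 + g)/((2*g)) = (5 + g)*(1/(2*g)) = (5 + g)/(2*g))
G(K, U) = √(-7/11 + K) (G(K, U) = √((5 - 11/5)/(2*(-11/5)) + K) = √((½)*(-5/11)*(14/5) + K) = √(-7/11 + K))
√(-10863 + G(-53, -196)) = √(-10863 + √(-77 + 121*(-53))/11) = √(-10863 + √(-77 - 6413)/11) = √(-10863 + √(-6490)/11) = √(-10863 + (I*√6490)/11) = √(-10863 + I*√6490/11)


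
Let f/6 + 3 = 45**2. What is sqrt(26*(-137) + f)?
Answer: sqrt(8570) ≈ 92.574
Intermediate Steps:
f = 12132 (f = -18 + 6*45**2 = -18 + 6*2025 = -18 + 12150 = 12132)
sqrt(26*(-137) + f) = sqrt(26*(-137) + 12132) = sqrt(-3562 + 12132) = sqrt(8570)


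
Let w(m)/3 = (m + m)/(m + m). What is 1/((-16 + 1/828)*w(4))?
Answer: -276/13247 ≈ -0.020835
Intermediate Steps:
w(m) = 3 (w(m) = 3*((m + m)/(m + m)) = 3*((2*m)/((2*m))) = 3*((2*m)*(1/(2*m))) = 3*1 = 3)
1/((-16 + 1/828)*w(4)) = 1/(-16 + 1/828*3) = (⅓)/(-16 + 1/828) = (⅓)/(-13247/828) = -828/13247*⅓ = -276/13247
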